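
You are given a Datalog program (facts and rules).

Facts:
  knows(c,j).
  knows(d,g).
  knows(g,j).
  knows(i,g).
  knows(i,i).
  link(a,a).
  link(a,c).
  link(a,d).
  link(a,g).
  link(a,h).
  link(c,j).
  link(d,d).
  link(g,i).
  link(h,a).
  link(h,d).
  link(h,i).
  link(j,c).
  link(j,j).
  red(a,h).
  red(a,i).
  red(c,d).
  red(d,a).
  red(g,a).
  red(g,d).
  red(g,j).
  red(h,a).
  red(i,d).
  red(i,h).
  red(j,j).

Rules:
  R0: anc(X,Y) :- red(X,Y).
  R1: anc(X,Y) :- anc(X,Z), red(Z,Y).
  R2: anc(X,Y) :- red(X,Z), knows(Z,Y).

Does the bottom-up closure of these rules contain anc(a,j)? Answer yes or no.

round 1: derive anc(a,h) via R0 from red(a,h)
round 1: derive anc(a,i) via R0 from red(a,i)
round 1: derive anc(c,d) via R0 from red(c,d)
round 1: derive anc(d,a) via R0 from red(d,a)
round 1: derive anc(g,a) via R0 from red(g,a)
round 1: derive anc(g,d) via R0 from red(g,d)
round 1: derive anc(g,j) via R0 from red(g,j)
round 1: derive anc(h,a) via R0 from red(h,a)
round 1: derive anc(i,d) via R0 from red(i,d)
round 1: derive anc(i,h) via R0 from red(i,h)
round 1: derive anc(j,j) via R0 from red(j,j)
round 1: derive anc(a,g) via R2 from red(a,i), knows(i,g)
round 1: derive anc(c,g) via R2 from red(c,d), knows(d,g)
round 1: derive anc(g,g) via R2 from red(g,d), knows(d,g)
round 1: derive anc(i,g) via R2 from red(i,d), knows(d,g)
round 2: derive anc(a,a) via R1 from anc(a,g), red(g,a)
round 2: derive anc(a,d) via R1 from anc(a,g), red(g,d)
round 2: derive anc(a,j) via R1 from anc(a,g), red(g,j)
round 2: derive anc(c,a) via R1 from anc(c,d), red(d,a)
round 2: derive anc(c,j) via R1 from anc(c,g), red(g,j)
round 2: derive anc(d,h) via R1 from anc(d,a), red(a,h)
round 2: derive anc(d,i) via R1 from anc(d,a), red(a,i)
round 2: derive anc(g,h) via R1 from anc(g,a), red(a,h)
round 2: derive anc(g,i) via R1 from anc(g,a), red(a,i)
round 2: derive anc(h,h) via R1 from anc(h,a), red(a,h)
round 2: derive anc(h,i) via R1 from anc(h,a), red(a,i)
round 2: derive anc(i,a) via R1 from anc(i,d), red(d,a)
round 2: derive anc(i,j) via R1 from anc(i,g), red(g,j)
round 3: derive anc(c,h) via R1 from anc(c,a), red(a,h)
round 3: derive anc(c,i) via R1 from anc(c,a), red(a,i)
round 3: derive anc(d,d) via R1 from anc(d,i), red(i,d)
round 3: derive anc(h,d) via R1 from anc(h,i), red(i,d)
round 3: derive anc(i,i) via R1 from anc(i,a), red(a,i)

yes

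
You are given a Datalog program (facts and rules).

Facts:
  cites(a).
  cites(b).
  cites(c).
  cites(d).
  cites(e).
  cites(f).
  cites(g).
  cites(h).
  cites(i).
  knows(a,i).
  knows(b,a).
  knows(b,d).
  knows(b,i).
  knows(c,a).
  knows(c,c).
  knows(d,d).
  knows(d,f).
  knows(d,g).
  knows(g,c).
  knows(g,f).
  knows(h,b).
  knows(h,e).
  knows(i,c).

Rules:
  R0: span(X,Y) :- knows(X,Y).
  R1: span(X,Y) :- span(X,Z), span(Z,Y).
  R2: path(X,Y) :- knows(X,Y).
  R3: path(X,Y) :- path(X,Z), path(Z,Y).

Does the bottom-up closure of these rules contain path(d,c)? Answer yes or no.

round 1: derive path(a,i) via R2 from knows(a,i)
round 1: derive path(b,a) via R2 from knows(b,a)
round 1: derive path(b,d) via R2 from knows(b,d)
round 1: derive path(b,i) via R2 from knows(b,i)
round 1: derive path(c,a) via R2 from knows(c,a)
round 1: derive path(c,c) via R2 from knows(c,c)
round 1: derive path(d,d) via R2 from knows(d,d)
round 1: derive path(d,f) via R2 from knows(d,f)
round 1: derive path(d,g) via R2 from knows(d,g)
round 1: derive path(g,c) via R2 from knows(g,c)
round 1: derive path(g,f) via R2 from knows(g,f)
round 1: derive path(h,b) via R2 from knows(h,b)
round 1: derive path(h,e) via R2 from knows(h,e)
round 1: derive path(i,c) via R2 from knows(i,c)
round 2: derive path(a,c) via R3 from path(a,i), path(i,c)
round 2: derive path(b,c) via R3 from path(b,i), path(i,c)
round 2: derive path(b,f) via R3 from path(b,d), path(d,f)
round 2: derive path(b,g) via R3 from path(b,d), path(d,g)
round 2: derive path(c,i) via R3 from path(c,a), path(a,i)
round 2: derive path(d,c) via R3 from path(d,g), path(g,c)
round 2: derive path(g,a) via R3 from path(g,c), path(c,a)
round 2: derive path(h,a) via R3 from path(h,b), path(b,a)
round 2: derive path(h,d) via R3 from path(h,b), path(b,d)
round 2: derive path(h,i) via R3 from path(h,b), path(b,i)
round 2: derive path(i,a) via R3 from path(i,c), path(c,a)
round 3: derive path(a,a) via R3 from path(a,c), path(c,a)
round 3: derive path(d,a) via R3 from path(d,c), path(c,a)
round 3: derive path(d,i) via R3 from path(d,c), path(c,i)
round 3: derive path(g,i) via R3 from path(g,a), path(a,i)
round 3: derive path(h,c) via R3 from path(h,a), path(a,c)
round 3: derive path(h,f) via R3 from path(h,b), path(b,f)
round 3: derive path(h,g) via R3 from path(h,b), path(b,g)
round 3: derive path(i,i) via R3 from path(i,a), path(a,i)

yes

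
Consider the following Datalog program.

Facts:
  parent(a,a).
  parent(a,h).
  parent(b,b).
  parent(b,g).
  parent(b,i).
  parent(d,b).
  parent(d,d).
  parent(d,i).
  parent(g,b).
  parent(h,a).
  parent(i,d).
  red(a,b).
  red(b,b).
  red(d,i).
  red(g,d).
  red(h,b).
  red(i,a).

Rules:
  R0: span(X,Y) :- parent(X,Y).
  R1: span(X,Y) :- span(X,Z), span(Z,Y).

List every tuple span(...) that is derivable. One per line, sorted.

span(a,a)
span(a,h)
span(b,b)
span(b,d)
span(b,g)
span(b,i)
span(d,b)
span(d,d)
span(d,g)
span(d,i)
span(g,b)
span(g,d)
span(g,g)
span(g,i)
span(h,a)
span(h,h)
span(i,b)
span(i,d)
span(i,g)
span(i,i)

round 1: derive span(a,a) via R0 from parent(a,a)
round 1: derive span(a,h) via R0 from parent(a,h)
round 1: derive span(b,b) via R0 from parent(b,b)
round 1: derive span(b,g) via R0 from parent(b,g)
round 1: derive span(b,i) via R0 from parent(b,i)
round 1: derive span(d,b) via R0 from parent(d,b)
round 1: derive span(d,d) via R0 from parent(d,d)
round 1: derive span(d,i) via R0 from parent(d,i)
round 1: derive span(g,b) via R0 from parent(g,b)
round 1: derive span(h,a) via R0 from parent(h,a)
round 1: derive span(i,d) via R0 from parent(i,d)
round 2: derive span(b,d) via R1 from span(b,i), span(i,d)
round 2: derive span(d,g) via R1 from span(d,b), span(b,g)
round 2: derive span(g,g) via R1 from span(g,b), span(b,g)
round 2: derive span(g,i) via R1 from span(g,b), span(b,i)
round 2: derive span(h,h) via R1 from span(h,a), span(a,h)
round 2: derive span(i,b) via R1 from span(i,d), span(d,b)
round 2: derive span(i,i) via R1 from span(i,d), span(d,i)
round 3: derive span(g,d) via R1 from span(g,b), span(b,d)
round 3: derive span(i,g) via R1 from span(i,b), span(b,g)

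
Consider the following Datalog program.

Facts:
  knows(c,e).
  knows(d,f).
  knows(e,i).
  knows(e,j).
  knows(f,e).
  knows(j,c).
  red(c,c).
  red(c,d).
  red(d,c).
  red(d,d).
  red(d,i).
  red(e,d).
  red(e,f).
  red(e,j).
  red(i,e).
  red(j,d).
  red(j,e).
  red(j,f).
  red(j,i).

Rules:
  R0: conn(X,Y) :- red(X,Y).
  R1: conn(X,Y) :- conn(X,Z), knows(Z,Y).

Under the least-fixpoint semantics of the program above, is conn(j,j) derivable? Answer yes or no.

yes

round 1: derive conn(c,c) via R0 from red(c,c)
round 1: derive conn(c,d) via R0 from red(c,d)
round 1: derive conn(d,c) via R0 from red(d,c)
round 1: derive conn(d,d) via R0 from red(d,d)
round 1: derive conn(d,i) via R0 from red(d,i)
round 1: derive conn(e,d) via R0 from red(e,d)
round 1: derive conn(e,f) via R0 from red(e,f)
round 1: derive conn(e,j) via R0 from red(e,j)
round 1: derive conn(i,e) via R0 from red(i,e)
round 1: derive conn(j,d) via R0 from red(j,d)
round 1: derive conn(j,e) via R0 from red(j,e)
round 1: derive conn(j,f) via R0 from red(j,f)
round 1: derive conn(j,i) via R0 from red(j,i)
round 2: derive conn(c,e) via R1 from conn(c,c), knows(c,e)
round 2: derive conn(c,f) via R1 from conn(c,d), knows(d,f)
round 2: derive conn(d,e) via R1 from conn(d,c), knows(c,e)
round 2: derive conn(d,f) via R1 from conn(d,d), knows(d,f)
round 2: derive conn(e,c) via R1 from conn(e,j), knows(j,c)
round 2: derive conn(e,e) via R1 from conn(e,f), knows(f,e)
round 2: derive conn(i,i) via R1 from conn(i,e), knows(e,i)
round 2: derive conn(i,j) via R1 from conn(i,e), knows(e,j)
round 2: derive conn(j,j) via R1 from conn(j,e), knows(e,j)
round 3: derive conn(c,i) via R1 from conn(c,e), knows(e,i)
round 3: derive conn(c,j) via R1 from conn(c,e), knows(e,j)
round 3: derive conn(d,j) via R1 from conn(d,e), knows(e,j)
round 3: derive conn(e,i) via R1 from conn(e,e), knows(e,i)
round 3: derive conn(i,c) via R1 from conn(i,j), knows(j,c)
round 3: derive conn(j,c) via R1 from conn(j,j), knows(j,c)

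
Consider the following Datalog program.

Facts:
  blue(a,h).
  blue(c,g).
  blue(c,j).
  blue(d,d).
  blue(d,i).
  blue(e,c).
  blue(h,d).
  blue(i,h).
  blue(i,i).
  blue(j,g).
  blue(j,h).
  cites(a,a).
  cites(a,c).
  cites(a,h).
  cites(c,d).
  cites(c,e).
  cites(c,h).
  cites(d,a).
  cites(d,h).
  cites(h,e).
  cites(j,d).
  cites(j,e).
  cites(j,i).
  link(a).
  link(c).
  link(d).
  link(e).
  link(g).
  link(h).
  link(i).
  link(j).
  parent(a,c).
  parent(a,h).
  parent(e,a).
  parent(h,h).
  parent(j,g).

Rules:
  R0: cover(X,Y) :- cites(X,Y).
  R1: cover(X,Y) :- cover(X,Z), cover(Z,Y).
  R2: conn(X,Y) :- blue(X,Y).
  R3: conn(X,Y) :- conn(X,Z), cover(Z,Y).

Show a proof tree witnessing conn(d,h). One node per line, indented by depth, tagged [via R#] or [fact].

round 1: derive cover(a,a) via R0 from cites(a,a)
round 1: derive cover(a,c) via R0 from cites(a,c)
round 1: derive cover(a,h) via R0 from cites(a,h)
round 1: derive cover(c,d) via R0 from cites(c,d)
round 1: derive cover(c,e) via R0 from cites(c,e)
round 1: derive cover(c,h) via R0 from cites(c,h)
round 1: derive cover(d,a) via R0 from cites(d,a)
round 1: derive cover(d,h) via R0 from cites(d,h)
round 1: derive cover(h,e) via R0 from cites(h,e)
round 1: derive cover(j,d) via R0 from cites(j,d)
round 1: derive cover(j,e) via R0 from cites(j,e)
round 1: derive cover(j,i) via R0 from cites(j,i)
round 1: derive conn(a,h) via R2 from blue(a,h)
round 1: derive conn(c,g) via R2 from blue(c,g)
round 1: derive conn(c,j) via R2 from blue(c,j)
round 1: derive conn(d,d) via R2 from blue(d,d)
round 1: derive conn(d,i) via R2 from blue(d,i)
round 1: derive conn(e,c) via R2 from blue(e,c)
round 1: derive conn(h,d) via R2 from blue(h,d)
round 1: derive conn(i,h) via R2 from blue(i,h)
round 1: derive conn(i,i) via R2 from blue(i,i)
round 1: derive conn(j,g) via R2 from blue(j,g)
round 1: derive conn(j,h) via R2 from blue(j,h)
round 2: derive cover(a,d) via R1 from cover(a,c), cover(c,d)
round 2: derive cover(a,e) via R1 from cover(a,c), cover(c,e)
round 2: derive cover(c,a) via R1 from cover(c,d), cover(d,a)
round 2: derive cover(d,c) via R1 from cover(d,a), cover(a,c)
round 2: derive cover(d,e) via R1 from cover(d,h), cover(h,e)
round 2: derive cover(j,a) via R1 from cover(j,d), cover(d,a)
round 2: derive cover(j,h) via R1 from cover(j,d), cover(d,h)
round 2: derive conn(a,e) via R3 from conn(a,h), cover(h,e)
round 2: derive conn(c,d) via R3 from conn(c,j), cover(j,d)
round 2: derive conn(c,e) via R3 from conn(c,j), cover(j,e)
round 2: derive conn(c,i) via R3 from conn(c,j), cover(j,i)
round 2: derive conn(d,a) via R3 from conn(d,d), cover(d,a)
round 2: derive conn(d,h) via R3 from conn(d,d), cover(d,h)
round 2: derive conn(e,d) via R3 from conn(e,c), cover(c,d)
round 2: derive conn(e,e) via R3 from conn(e,c), cover(c,e)
round 2: derive conn(e,h) via R3 from conn(e,c), cover(c,h)
round 2: derive conn(h,a) via R3 from conn(h,d), cover(d,a)
round 2: derive conn(h,h) via R3 from conn(h,d), cover(d,h)
round 2: derive conn(i,e) via R3 from conn(i,h), cover(h,e)
round 2: derive conn(j,e) via R3 from conn(j,h), cover(h,e)
round 3: derive cover(c,c) via R1 from cover(c,a), cover(a,c)
round 3: derive cover(d,d) via R1 from cover(d,a), cover(a,d)
round 3: derive cover(j,c) via R1 from cover(j,a), cover(a,c)
round 3: derive conn(c,a) via R3 from conn(c,d), cover(d,a)
round 3: derive conn(c,c) via R3 from conn(c,d), cover(d,c)
round 3: derive conn(c,h) via R3 from conn(c,d), cover(d,h)
round 3: derive conn(d,c) via R3 from conn(d,a), cover(a,c)
round 3: derive conn(d,e) via R3 from conn(d,a), cover(a,e)
round 3: derive conn(e,a) via R3 from conn(e,c), cover(c,a)
round 3: derive conn(h,c) via R3 from conn(h,a), cover(a,c)
round 3: derive conn(h,e) via R3 from conn(h,a), cover(a,e)

conn(d,h)  [via R3]
  conn(d,d)  [via R2]
    blue(d,d)  [fact]
  cover(d,h)  [via R0]
    cites(d,h)  [fact]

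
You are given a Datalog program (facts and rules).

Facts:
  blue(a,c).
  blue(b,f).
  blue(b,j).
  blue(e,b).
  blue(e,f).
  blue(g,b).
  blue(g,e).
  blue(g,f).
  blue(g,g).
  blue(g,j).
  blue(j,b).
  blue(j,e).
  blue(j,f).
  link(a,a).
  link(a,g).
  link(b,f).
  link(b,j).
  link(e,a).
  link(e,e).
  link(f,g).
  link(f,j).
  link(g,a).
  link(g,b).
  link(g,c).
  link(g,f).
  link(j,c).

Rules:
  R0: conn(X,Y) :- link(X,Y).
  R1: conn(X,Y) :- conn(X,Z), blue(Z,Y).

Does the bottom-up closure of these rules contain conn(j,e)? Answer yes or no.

no

round 1: derive conn(a,a) via R0 from link(a,a)
round 1: derive conn(a,g) via R0 from link(a,g)
round 1: derive conn(b,f) via R0 from link(b,f)
round 1: derive conn(b,j) via R0 from link(b,j)
round 1: derive conn(e,a) via R0 from link(e,a)
round 1: derive conn(e,e) via R0 from link(e,e)
round 1: derive conn(f,g) via R0 from link(f,g)
round 1: derive conn(f,j) via R0 from link(f,j)
round 1: derive conn(g,a) via R0 from link(g,a)
round 1: derive conn(g,b) via R0 from link(g,b)
round 1: derive conn(g,c) via R0 from link(g,c)
round 1: derive conn(g,f) via R0 from link(g,f)
round 1: derive conn(j,c) via R0 from link(j,c)
round 2: derive conn(a,b) via R1 from conn(a,g), blue(g,b)
round 2: derive conn(a,c) via R1 from conn(a,a), blue(a,c)
round 2: derive conn(a,e) via R1 from conn(a,g), blue(g,e)
round 2: derive conn(a,f) via R1 from conn(a,g), blue(g,f)
round 2: derive conn(a,j) via R1 from conn(a,g), blue(g,j)
round 2: derive conn(b,b) via R1 from conn(b,j), blue(j,b)
round 2: derive conn(b,e) via R1 from conn(b,j), blue(j,e)
round 2: derive conn(e,b) via R1 from conn(e,e), blue(e,b)
round 2: derive conn(e,c) via R1 from conn(e,a), blue(a,c)
round 2: derive conn(e,f) via R1 from conn(e,e), blue(e,f)
round 2: derive conn(f,b) via R1 from conn(f,g), blue(g,b)
round 2: derive conn(f,e) via R1 from conn(f,g), blue(g,e)
round 2: derive conn(f,f) via R1 from conn(f,g), blue(g,f)
round 2: derive conn(g,j) via R1 from conn(g,b), blue(b,j)
round 3: derive conn(e,j) via R1 from conn(e,b), blue(b,j)
round 3: derive conn(g,e) via R1 from conn(g,j), blue(j,e)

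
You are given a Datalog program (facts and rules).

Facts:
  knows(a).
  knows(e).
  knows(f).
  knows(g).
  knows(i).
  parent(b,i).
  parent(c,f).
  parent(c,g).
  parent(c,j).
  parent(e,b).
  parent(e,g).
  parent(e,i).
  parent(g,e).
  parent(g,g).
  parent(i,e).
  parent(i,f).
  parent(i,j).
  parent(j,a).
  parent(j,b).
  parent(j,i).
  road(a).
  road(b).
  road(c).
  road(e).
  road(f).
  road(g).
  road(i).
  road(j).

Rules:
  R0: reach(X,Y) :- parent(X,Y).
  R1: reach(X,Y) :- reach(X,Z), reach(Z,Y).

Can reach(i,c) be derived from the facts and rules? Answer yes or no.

no

round 1: derive reach(b,i) via R0 from parent(b,i)
round 1: derive reach(c,f) via R0 from parent(c,f)
round 1: derive reach(c,g) via R0 from parent(c,g)
round 1: derive reach(c,j) via R0 from parent(c,j)
round 1: derive reach(e,b) via R0 from parent(e,b)
round 1: derive reach(e,g) via R0 from parent(e,g)
round 1: derive reach(e,i) via R0 from parent(e,i)
round 1: derive reach(g,e) via R0 from parent(g,e)
round 1: derive reach(g,g) via R0 from parent(g,g)
round 1: derive reach(i,e) via R0 from parent(i,e)
round 1: derive reach(i,f) via R0 from parent(i,f)
round 1: derive reach(i,j) via R0 from parent(i,j)
round 1: derive reach(j,a) via R0 from parent(j,a)
round 1: derive reach(j,b) via R0 from parent(j,b)
round 1: derive reach(j,i) via R0 from parent(j,i)
round 2: derive reach(b,e) via R1 from reach(b,i), reach(i,e)
round 2: derive reach(b,f) via R1 from reach(b,i), reach(i,f)
round 2: derive reach(b,j) via R1 from reach(b,i), reach(i,j)
round 2: derive reach(c,a) via R1 from reach(c,j), reach(j,a)
round 2: derive reach(c,b) via R1 from reach(c,j), reach(j,b)
round 2: derive reach(c,e) via R1 from reach(c,g), reach(g,e)
round 2: derive reach(c,i) via R1 from reach(c,j), reach(j,i)
round 2: derive reach(e,e) via R1 from reach(e,g), reach(g,e)
round 2: derive reach(e,f) via R1 from reach(e,i), reach(i,f)
round 2: derive reach(e,j) via R1 from reach(e,i), reach(i,j)
round 2: derive reach(g,b) via R1 from reach(g,e), reach(e,b)
round 2: derive reach(g,i) via R1 from reach(g,e), reach(e,i)
round 2: derive reach(i,a) via R1 from reach(i,j), reach(j,a)
round 2: derive reach(i,b) via R1 from reach(i,e), reach(e,b)
round 2: derive reach(i,g) via R1 from reach(i,e), reach(e,g)
round 2: derive reach(i,i) via R1 from reach(i,e), reach(e,i)
round 2: derive reach(j,e) via R1 from reach(j,i), reach(i,e)
round 2: derive reach(j,f) via R1 from reach(j,i), reach(i,f)
round 2: derive reach(j,j) via R1 from reach(j,i), reach(i,j)
round 3: derive reach(b,a) via R1 from reach(b,i), reach(i,a)
round 3: derive reach(b,b) via R1 from reach(b,e), reach(e,b)
round 3: derive reach(b,g) via R1 from reach(b,e), reach(e,g)
round 3: derive reach(e,a) via R1 from reach(e,i), reach(i,a)
round 3: derive reach(g,a) via R1 from reach(g,i), reach(i,a)
round 3: derive reach(g,f) via R1 from reach(g,b), reach(b,f)
round 3: derive reach(g,j) via R1 from reach(g,b), reach(b,j)
round 3: derive reach(j,g) via R1 from reach(j,e), reach(e,g)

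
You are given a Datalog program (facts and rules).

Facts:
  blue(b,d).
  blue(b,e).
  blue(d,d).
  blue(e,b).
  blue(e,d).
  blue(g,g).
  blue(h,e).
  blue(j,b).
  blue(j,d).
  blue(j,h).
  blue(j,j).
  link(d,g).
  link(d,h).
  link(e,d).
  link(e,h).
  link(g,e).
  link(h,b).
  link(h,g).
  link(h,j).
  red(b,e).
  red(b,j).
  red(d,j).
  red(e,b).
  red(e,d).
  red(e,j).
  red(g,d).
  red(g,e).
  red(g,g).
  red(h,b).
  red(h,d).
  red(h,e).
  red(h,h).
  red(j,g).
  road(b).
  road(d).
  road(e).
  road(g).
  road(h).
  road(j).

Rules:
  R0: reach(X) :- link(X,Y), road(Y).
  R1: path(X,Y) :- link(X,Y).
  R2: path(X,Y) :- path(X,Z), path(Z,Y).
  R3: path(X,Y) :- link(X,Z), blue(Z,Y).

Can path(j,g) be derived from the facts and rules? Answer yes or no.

no

round 1: derive path(d,g) via R1 from link(d,g)
round 1: derive path(d,h) via R1 from link(d,h)
round 1: derive path(e,d) via R1 from link(e,d)
round 1: derive path(e,h) via R1 from link(e,h)
round 1: derive path(g,e) via R1 from link(g,e)
round 1: derive path(h,b) via R1 from link(h,b)
round 1: derive path(h,g) via R1 from link(h,g)
round 1: derive path(h,j) via R1 from link(h,j)
round 1: derive path(d,e) via R3 from link(d,h), blue(h,e)
round 1: derive path(e,e) via R3 from link(e,h), blue(h,e)
round 1: derive path(g,b) via R3 from link(g,e), blue(e,b)
round 1: derive path(g,d) via R3 from link(g,e), blue(e,d)
round 1: derive path(h,d) via R3 from link(h,b), blue(b,d)
round 1: derive path(h,e) via R3 from link(h,b), blue(b,e)
round 1: derive path(h,h) via R3 from link(h,j), blue(j,h)
round 2: derive path(d,b) via R2 from path(d,g), path(g,b)
round 2: derive path(d,d) via R2 from path(d,e), path(e,d)
round 2: derive path(d,j) via R2 from path(d,h), path(h,j)
round 2: derive path(e,b) via R2 from path(e,h), path(h,b)
round 2: derive path(e,g) via R2 from path(e,d), path(d,g)
round 2: derive path(e,j) via R2 from path(e,h), path(h,j)
round 2: derive path(g,g) via R2 from path(g,d), path(d,g)
round 2: derive path(g,h) via R2 from path(g,d), path(d,h)
round 3: derive path(g,j) via R2 from path(g,d), path(d,j)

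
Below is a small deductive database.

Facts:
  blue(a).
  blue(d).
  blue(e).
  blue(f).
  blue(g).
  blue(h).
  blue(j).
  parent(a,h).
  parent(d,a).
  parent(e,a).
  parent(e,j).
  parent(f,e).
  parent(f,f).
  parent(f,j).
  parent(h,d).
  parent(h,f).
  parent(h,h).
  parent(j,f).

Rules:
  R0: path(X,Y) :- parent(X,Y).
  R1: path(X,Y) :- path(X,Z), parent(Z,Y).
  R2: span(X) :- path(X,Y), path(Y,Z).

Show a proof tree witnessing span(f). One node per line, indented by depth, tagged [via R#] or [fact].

span(f)  [via R2]
  path(f,e)  [via R0]
    parent(f,e)  [fact]
  path(e,a)  [via R0]
    parent(e,a)  [fact]

round 1: derive path(a,h) via R0 from parent(a,h)
round 1: derive path(d,a) via R0 from parent(d,a)
round 1: derive path(e,a) via R0 from parent(e,a)
round 1: derive path(e,j) via R0 from parent(e,j)
round 1: derive path(f,e) via R0 from parent(f,e)
round 1: derive path(f,f) via R0 from parent(f,f)
round 1: derive path(f,j) via R0 from parent(f,j)
round 1: derive path(h,d) via R0 from parent(h,d)
round 1: derive path(h,f) via R0 from parent(h,f)
round 1: derive path(h,h) via R0 from parent(h,h)
round 1: derive path(j,f) via R0 from parent(j,f)
round 2: derive path(a,d) via R1 from path(a,h), parent(h,d)
round 2: derive path(a,f) via R1 from path(a,h), parent(h,f)
round 2: derive path(d,h) via R1 from path(d,a), parent(a,h)
round 2: derive path(e,f) via R1 from path(e,j), parent(j,f)
round 2: derive path(e,h) via R1 from path(e,a), parent(a,h)
round 2: derive path(f,a) via R1 from path(f,e), parent(e,a)
round 2: derive path(h,a) via R1 from path(h,d), parent(d,a)
round 2: derive path(h,e) via R1 from path(h,f), parent(f,e)
round 2: derive path(h,j) via R1 from path(h,f), parent(f,j)
round 2: derive path(j,e) via R1 from path(j,f), parent(f,e)
round 2: derive path(j,j) via R1 from path(j,f), parent(f,j)
round 2: derive span(a) via R2 from path(a,h), path(h,d)
round 2: derive span(d) via R2 from path(d,a), path(a,h)
round 2: derive span(e) via R2 from path(e,a), path(a,h)
round 2: derive span(f) via R2 from path(f,e), path(e,a)
round 2: derive span(h) via R2 from path(h,d), path(d,a)
round 2: derive span(j) via R2 from path(j,f), path(f,e)
round 3: derive path(a,a) via R1 from path(a,d), parent(d,a)
round 3: derive path(a,e) via R1 from path(a,f), parent(f,e)
round 3: derive path(a,j) via R1 from path(a,f), parent(f,j)
round 3: derive path(d,d) via R1 from path(d,h), parent(h,d)
round 3: derive path(d,f) via R1 from path(d,h), parent(h,f)
round 3: derive path(e,d) via R1 from path(e,h), parent(h,d)
round 3: derive path(e,e) via R1 from path(e,f), parent(f,e)
round 3: derive path(f,h) via R1 from path(f,a), parent(a,h)
round 3: derive path(j,a) via R1 from path(j,e), parent(e,a)
round 4: derive path(d,e) via R1 from path(d,f), parent(f,e)
round 4: derive path(d,j) via R1 from path(d,f), parent(f,j)
round 4: derive path(f,d) via R1 from path(f,h), parent(h,d)
round 4: derive path(j,h) via R1 from path(j,a), parent(a,h)
round 5: derive path(j,d) via R1 from path(j,h), parent(h,d)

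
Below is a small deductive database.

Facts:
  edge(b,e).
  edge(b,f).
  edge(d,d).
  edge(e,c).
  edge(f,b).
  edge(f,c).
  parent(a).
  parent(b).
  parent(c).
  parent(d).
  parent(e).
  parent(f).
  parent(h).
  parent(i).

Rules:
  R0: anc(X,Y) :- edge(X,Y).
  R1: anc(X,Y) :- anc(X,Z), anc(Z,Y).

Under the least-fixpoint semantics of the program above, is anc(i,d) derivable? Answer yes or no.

round 1: derive anc(b,e) via R0 from edge(b,e)
round 1: derive anc(b,f) via R0 from edge(b,f)
round 1: derive anc(d,d) via R0 from edge(d,d)
round 1: derive anc(e,c) via R0 from edge(e,c)
round 1: derive anc(f,b) via R0 from edge(f,b)
round 1: derive anc(f,c) via R0 from edge(f,c)
round 2: derive anc(b,b) via R1 from anc(b,f), anc(f,b)
round 2: derive anc(b,c) via R1 from anc(b,e), anc(e,c)
round 2: derive anc(f,e) via R1 from anc(f,b), anc(b,e)
round 2: derive anc(f,f) via R1 from anc(f,b), anc(b,f)

no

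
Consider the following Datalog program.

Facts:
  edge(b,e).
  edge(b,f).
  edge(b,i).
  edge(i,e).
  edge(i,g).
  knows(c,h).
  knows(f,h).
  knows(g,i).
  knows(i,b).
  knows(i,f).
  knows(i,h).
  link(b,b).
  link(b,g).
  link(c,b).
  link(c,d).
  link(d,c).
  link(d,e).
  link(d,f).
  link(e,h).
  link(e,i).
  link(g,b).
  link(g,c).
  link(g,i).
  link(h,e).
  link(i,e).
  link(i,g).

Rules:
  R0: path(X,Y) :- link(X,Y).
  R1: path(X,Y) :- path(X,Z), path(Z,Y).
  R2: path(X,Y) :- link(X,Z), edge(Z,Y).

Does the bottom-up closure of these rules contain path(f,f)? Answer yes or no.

round 1: derive path(b,b) via R0 from link(b,b)
round 1: derive path(b,g) via R0 from link(b,g)
round 1: derive path(c,b) via R0 from link(c,b)
round 1: derive path(c,d) via R0 from link(c,d)
round 1: derive path(d,c) via R0 from link(d,c)
round 1: derive path(d,e) via R0 from link(d,e)
round 1: derive path(d,f) via R0 from link(d,f)
round 1: derive path(e,h) via R0 from link(e,h)
round 1: derive path(e,i) via R0 from link(e,i)
round 1: derive path(g,b) via R0 from link(g,b)
round 1: derive path(g,c) via R0 from link(g,c)
round 1: derive path(g,i) via R0 from link(g,i)
round 1: derive path(h,e) via R0 from link(h,e)
round 1: derive path(i,e) via R0 from link(i,e)
round 1: derive path(i,g) via R0 from link(i,g)
round 1: derive path(b,e) via R2 from link(b,b), edge(b,e)
round 1: derive path(b,f) via R2 from link(b,b), edge(b,f)
round 1: derive path(b,i) via R2 from link(b,b), edge(b,i)
round 1: derive path(c,e) via R2 from link(c,b), edge(b,e)
round 1: derive path(c,f) via R2 from link(c,b), edge(b,f)
round 1: derive path(c,i) via R2 from link(c,b), edge(b,i)
round 1: derive path(e,e) via R2 from link(e,i), edge(i,e)
round 1: derive path(e,g) via R2 from link(e,i), edge(i,g)
round 1: derive path(g,e) via R2 from link(g,b), edge(b,e)
round 1: derive path(g,f) via R2 from link(g,b), edge(b,f)
round 1: derive path(g,g) via R2 from link(g,i), edge(i,g)
round 2: derive path(b,c) via R1 from path(b,g), path(g,c)
round 2: derive path(b,h) via R1 from path(b,e), path(e,h)
round 2: derive path(c,c) via R1 from path(c,d), path(d,c)
round 2: derive path(c,g) via R1 from path(c,b), path(b,g)
round 2: derive path(c,h) via R1 from path(c,e), path(e,h)
round 2: derive path(d,b) via R1 from path(d,c), path(c,b)
round 2: derive path(d,d) via R1 from path(d,c), path(c,d)
round 2: derive path(d,g) via R1 from path(d,e), path(e,g)
round 2: derive path(d,h) via R1 from path(d,e), path(e,h)
round 2: derive path(d,i) via R1 from path(d,c), path(c,i)
round 2: derive path(e,b) via R1 from path(e,g), path(g,b)
round 2: derive path(e,c) via R1 from path(e,g), path(g,c)
round 2: derive path(e,f) via R1 from path(e,g), path(g,f)
round 2: derive path(g,d) via R1 from path(g,c), path(c,d)
round 2: derive path(g,h) via R1 from path(g,e), path(e,h)
round 2: derive path(h,g) via R1 from path(h,e), path(e,g)
round 2: derive path(h,h) via R1 from path(h,e), path(e,h)
round 2: derive path(h,i) via R1 from path(h,e), path(e,i)
round 2: derive path(i,b) via R1 from path(i,g), path(g,b)
round 2: derive path(i,c) via R1 from path(i,g), path(g,c)
round 2: derive path(i,f) via R1 from path(i,g), path(g,f)
round 2: derive path(i,h) via R1 from path(i,e), path(e,h)
round 2: derive path(i,i) via R1 from path(i,e), path(e,i)
round 3: derive path(b,d) via R1 from path(b,c), path(c,d)
round 3: derive path(e,d) via R1 from path(e,c), path(c,d)
round 3: derive path(h,b) via R1 from path(h,e), path(e,b)
round 3: derive path(h,c) via R1 from path(h,e), path(e,c)
round 3: derive path(h,d) via R1 from path(h,g), path(g,d)
round 3: derive path(h,f) via R1 from path(h,e), path(e,f)
round 3: derive path(i,d) via R1 from path(i,c), path(c,d)

no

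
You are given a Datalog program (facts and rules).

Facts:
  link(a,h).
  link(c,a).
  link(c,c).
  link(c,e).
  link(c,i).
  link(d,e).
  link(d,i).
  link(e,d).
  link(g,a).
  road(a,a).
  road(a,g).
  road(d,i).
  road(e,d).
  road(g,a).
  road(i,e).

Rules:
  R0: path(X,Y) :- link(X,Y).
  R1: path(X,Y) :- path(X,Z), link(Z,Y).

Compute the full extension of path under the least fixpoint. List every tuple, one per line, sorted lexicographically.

round 1: derive path(a,h) via R0 from link(a,h)
round 1: derive path(c,a) via R0 from link(c,a)
round 1: derive path(c,c) via R0 from link(c,c)
round 1: derive path(c,e) via R0 from link(c,e)
round 1: derive path(c,i) via R0 from link(c,i)
round 1: derive path(d,e) via R0 from link(d,e)
round 1: derive path(d,i) via R0 from link(d,i)
round 1: derive path(e,d) via R0 from link(e,d)
round 1: derive path(g,a) via R0 from link(g,a)
round 2: derive path(c,d) via R1 from path(c,e), link(e,d)
round 2: derive path(c,h) via R1 from path(c,a), link(a,h)
round 2: derive path(d,d) via R1 from path(d,e), link(e,d)
round 2: derive path(e,e) via R1 from path(e,d), link(d,e)
round 2: derive path(e,i) via R1 from path(e,d), link(d,i)
round 2: derive path(g,h) via R1 from path(g,a), link(a,h)

path(a,h)
path(c,a)
path(c,c)
path(c,d)
path(c,e)
path(c,h)
path(c,i)
path(d,d)
path(d,e)
path(d,i)
path(e,d)
path(e,e)
path(e,i)
path(g,a)
path(g,h)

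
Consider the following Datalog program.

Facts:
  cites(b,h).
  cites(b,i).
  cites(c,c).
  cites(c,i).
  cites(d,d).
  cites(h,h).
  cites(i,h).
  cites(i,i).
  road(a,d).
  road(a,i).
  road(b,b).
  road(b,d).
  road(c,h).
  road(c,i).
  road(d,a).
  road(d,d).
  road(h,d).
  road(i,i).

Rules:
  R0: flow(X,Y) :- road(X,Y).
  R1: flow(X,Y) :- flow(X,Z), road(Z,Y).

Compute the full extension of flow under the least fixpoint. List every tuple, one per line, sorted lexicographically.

flow(a,a)
flow(a,d)
flow(a,i)
flow(b,a)
flow(b,b)
flow(b,d)
flow(b,i)
flow(c,a)
flow(c,d)
flow(c,h)
flow(c,i)
flow(d,a)
flow(d,d)
flow(d,i)
flow(h,a)
flow(h,d)
flow(h,i)
flow(i,i)

round 1: derive flow(a,d) via R0 from road(a,d)
round 1: derive flow(a,i) via R0 from road(a,i)
round 1: derive flow(b,b) via R0 from road(b,b)
round 1: derive flow(b,d) via R0 from road(b,d)
round 1: derive flow(c,h) via R0 from road(c,h)
round 1: derive flow(c,i) via R0 from road(c,i)
round 1: derive flow(d,a) via R0 from road(d,a)
round 1: derive flow(d,d) via R0 from road(d,d)
round 1: derive flow(h,d) via R0 from road(h,d)
round 1: derive flow(i,i) via R0 from road(i,i)
round 2: derive flow(a,a) via R1 from flow(a,d), road(d,a)
round 2: derive flow(b,a) via R1 from flow(b,d), road(d,a)
round 2: derive flow(c,d) via R1 from flow(c,h), road(h,d)
round 2: derive flow(d,i) via R1 from flow(d,a), road(a,i)
round 2: derive flow(h,a) via R1 from flow(h,d), road(d,a)
round 3: derive flow(b,i) via R1 from flow(b,a), road(a,i)
round 3: derive flow(c,a) via R1 from flow(c,d), road(d,a)
round 3: derive flow(h,i) via R1 from flow(h,a), road(a,i)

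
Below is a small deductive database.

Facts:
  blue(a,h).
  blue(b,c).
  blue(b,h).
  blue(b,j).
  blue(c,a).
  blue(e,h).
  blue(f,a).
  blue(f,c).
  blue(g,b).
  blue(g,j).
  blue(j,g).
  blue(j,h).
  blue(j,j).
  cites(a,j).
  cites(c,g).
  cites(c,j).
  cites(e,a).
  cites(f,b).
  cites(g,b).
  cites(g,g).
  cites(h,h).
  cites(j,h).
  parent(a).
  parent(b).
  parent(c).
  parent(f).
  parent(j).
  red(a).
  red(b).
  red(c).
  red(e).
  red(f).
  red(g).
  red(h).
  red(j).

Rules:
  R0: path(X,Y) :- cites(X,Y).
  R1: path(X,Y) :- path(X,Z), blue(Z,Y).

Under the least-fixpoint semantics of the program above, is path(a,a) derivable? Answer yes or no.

yes

round 1: derive path(a,j) via R0 from cites(a,j)
round 1: derive path(c,g) via R0 from cites(c,g)
round 1: derive path(c,j) via R0 from cites(c,j)
round 1: derive path(e,a) via R0 from cites(e,a)
round 1: derive path(f,b) via R0 from cites(f,b)
round 1: derive path(g,b) via R0 from cites(g,b)
round 1: derive path(g,g) via R0 from cites(g,g)
round 1: derive path(h,h) via R0 from cites(h,h)
round 1: derive path(j,h) via R0 from cites(j,h)
round 2: derive path(a,g) via R1 from path(a,j), blue(j,g)
round 2: derive path(a,h) via R1 from path(a,j), blue(j,h)
round 2: derive path(c,b) via R1 from path(c,g), blue(g,b)
round 2: derive path(c,h) via R1 from path(c,j), blue(j,h)
round 2: derive path(e,h) via R1 from path(e,a), blue(a,h)
round 2: derive path(f,c) via R1 from path(f,b), blue(b,c)
round 2: derive path(f,h) via R1 from path(f,b), blue(b,h)
round 2: derive path(f,j) via R1 from path(f,b), blue(b,j)
round 2: derive path(g,c) via R1 from path(g,b), blue(b,c)
round 2: derive path(g,h) via R1 from path(g,b), blue(b,h)
round 2: derive path(g,j) via R1 from path(g,b), blue(b,j)
round 3: derive path(a,b) via R1 from path(a,g), blue(g,b)
round 3: derive path(c,c) via R1 from path(c,b), blue(b,c)
round 3: derive path(f,a) via R1 from path(f,c), blue(c,a)
round 3: derive path(f,g) via R1 from path(f,j), blue(j,g)
round 3: derive path(g,a) via R1 from path(g,c), blue(c,a)
round 4: derive path(a,c) via R1 from path(a,b), blue(b,c)
round 4: derive path(c,a) via R1 from path(c,c), blue(c,a)
round 5: derive path(a,a) via R1 from path(a,c), blue(c,a)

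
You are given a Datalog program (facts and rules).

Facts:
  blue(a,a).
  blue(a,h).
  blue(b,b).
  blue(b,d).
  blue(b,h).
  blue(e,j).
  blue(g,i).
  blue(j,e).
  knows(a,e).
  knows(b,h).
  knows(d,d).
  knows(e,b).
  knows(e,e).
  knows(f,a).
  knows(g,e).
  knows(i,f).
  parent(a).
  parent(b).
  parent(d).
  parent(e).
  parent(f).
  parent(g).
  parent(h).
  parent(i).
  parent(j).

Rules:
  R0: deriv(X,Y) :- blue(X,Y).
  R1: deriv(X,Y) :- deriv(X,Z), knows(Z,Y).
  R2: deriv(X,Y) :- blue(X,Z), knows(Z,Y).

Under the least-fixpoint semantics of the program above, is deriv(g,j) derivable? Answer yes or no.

round 1: derive deriv(a,a) via R0 from blue(a,a)
round 1: derive deriv(a,h) via R0 from blue(a,h)
round 1: derive deriv(b,b) via R0 from blue(b,b)
round 1: derive deriv(b,d) via R0 from blue(b,d)
round 1: derive deriv(b,h) via R0 from blue(b,h)
round 1: derive deriv(e,j) via R0 from blue(e,j)
round 1: derive deriv(g,i) via R0 from blue(g,i)
round 1: derive deriv(j,e) via R0 from blue(j,e)
round 1: derive deriv(a,e) via R2 from blue(a,a), knows(a,e)
round 1: derive deriv(g,f) via R2 from blue(g,i), knows(i,f)
round 1: derive deriv(j,b) via R2 from blue(j,e), knows(e,b)
round 2: derive deriv(a,b) via R1 from deriv(a,e), knows(e,b)
round 2: derive deriv(g,a) via R1 from deriv(g,f), knows(f,a)
round 2: derive deriv(j,h) via R1 from deriv(j,b), knows(b,h)
round 3: derive deriv(g,e) via R1 from deriv(g,a), knows(a,e)
round 4: derive deriv(g,b) via R1 from deriv(g,e), knows(e,b)
round 5: derive deriv(g,h) via R1 from deriv(g,b), knows(b,h)

no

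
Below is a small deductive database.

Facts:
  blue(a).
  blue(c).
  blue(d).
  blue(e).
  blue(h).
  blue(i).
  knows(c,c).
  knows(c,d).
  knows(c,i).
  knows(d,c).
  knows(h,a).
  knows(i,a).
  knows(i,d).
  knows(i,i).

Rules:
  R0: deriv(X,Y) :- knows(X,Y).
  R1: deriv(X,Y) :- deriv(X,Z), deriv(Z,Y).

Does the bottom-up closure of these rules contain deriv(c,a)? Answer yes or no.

round 1: derive deriv(c,c) via R0 from knows(c,c)
round 1: derive deriv(c,d) via R0 from knows(c,d)
round 1: derive deriv(c,i) via R0 from knows(c,i)
round 1: derive deriv(d,c) via R0 from knows(d,c)
round 1: derive deriv(h,a) via R0 from knows(h,a)
round 1: derive deriv(i,a) via R0 from knows(i,a)
round 1: derive deriv(i,d) via R0 from knows(i,d)
round 1: derive deriv(i,i) via R0 from knows(i,i)
round 2: derive deriv(c,a) via R1 from deriv(c,i), deriv(i,a)
round 2: derive deriv(d,d) via R1 from deriv(d,c), deriv(c,d)
round 2: derive deriv(d,i) via R1 from deriv(d,c), deriv(c,i)
round 2: derive deriv(i,c) via R1 from deriv(i,d), deriv(d,c)
round 3: derive deriv(d,a) via R1 from deriv(d,c), deriv(c,a)

yes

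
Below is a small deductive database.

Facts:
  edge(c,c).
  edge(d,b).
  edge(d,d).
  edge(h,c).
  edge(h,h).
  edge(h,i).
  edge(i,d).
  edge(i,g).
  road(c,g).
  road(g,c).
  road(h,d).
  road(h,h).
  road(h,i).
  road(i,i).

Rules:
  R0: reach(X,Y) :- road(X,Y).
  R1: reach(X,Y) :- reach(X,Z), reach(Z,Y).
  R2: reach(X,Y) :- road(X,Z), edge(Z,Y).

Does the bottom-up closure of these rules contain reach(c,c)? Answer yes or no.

round 1: derive reach(c,g) via R0 from road(c,g)
round 1: derive reach(g,c) via R0 from road(g,c)
round 1: derive reach(h,d) via R0 from road(h,d)
round 1: derive reach(h,h) via R0 from road(h,h)
round 1: derive reach(h,i) via R0 from road(h,i)
round 1: derive reach(i,i) via R0 from road(i,i)
round 1: derive reach(h,b) via R2 from road(h,d), edge(d,b)
round 1: derive reach(h,c) via R2 from road(h,h), edge(h,c)
round 1: derive reach(h,g) via R2 from road(h,i), edge(i,g)
round 1: derive reach(i,d) via R2 from road(i,i), edge(i,d)
round 1: derive reach(i,g) via R2 from road(i,i), edge(i,g)
round 2: derive reach(c,c) via R1 from reach(c,g), reach(g,c)
round 2: derive reach(g,g) via R1 from reach(g,c), reach(c,g)
round 2: derive reach(i,c) via R1 from reach(i,g), reach(g,c)

yes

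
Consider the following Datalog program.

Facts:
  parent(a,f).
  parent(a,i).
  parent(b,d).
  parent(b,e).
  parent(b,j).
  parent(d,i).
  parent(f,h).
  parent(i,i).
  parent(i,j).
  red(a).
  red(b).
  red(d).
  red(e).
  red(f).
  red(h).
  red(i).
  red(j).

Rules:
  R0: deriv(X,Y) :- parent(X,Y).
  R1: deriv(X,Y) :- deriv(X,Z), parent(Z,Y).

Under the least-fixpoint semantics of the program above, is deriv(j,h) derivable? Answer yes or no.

no

round 1: derive deriv(a,f) via R0 from parent(a,f)
round 1: derive deriv(a,i) via R0 from parent(a,i)
round 1: derive deriv(b,d) via R0 from parent(b,d)
round 1: derive deriv(b,e) via R0 from parent(b,e)
round 1: derive deriv(b,j) via R0 from parent(b,j)
round 1: derive deriv(d,i) via R0 from parent(d,i)
round 1: derive deriv(f,h) via R0 from parent(f,h)
round 1: derive deriv(i,i) via R0 from parent(i,i)
round 1: derive deriv(i,j) via R0 from parent(i,j)
round 2: derive deriv(a,h) via R1 from deriv(a,f), parent(f,h)
round 2: derive deriv(a,j) via R1 from deriv(a,i), parent(i,j)
round 2: derive deriv(b,i) via R1 from deriv(b,d), parent(d,i)
round 2: derive deriv(d,j) via R1 from deriv(d,i), parent(i,j)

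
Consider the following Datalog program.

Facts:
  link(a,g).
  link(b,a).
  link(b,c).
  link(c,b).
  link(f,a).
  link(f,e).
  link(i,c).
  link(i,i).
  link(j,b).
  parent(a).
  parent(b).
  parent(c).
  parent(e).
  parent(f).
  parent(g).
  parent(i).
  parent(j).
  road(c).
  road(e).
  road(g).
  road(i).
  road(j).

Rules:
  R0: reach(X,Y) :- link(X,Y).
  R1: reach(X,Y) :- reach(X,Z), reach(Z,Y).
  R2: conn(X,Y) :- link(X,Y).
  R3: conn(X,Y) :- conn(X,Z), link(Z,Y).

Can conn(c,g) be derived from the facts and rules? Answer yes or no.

round 1: derive conn(a,g) via R2 from link(a,g)
round 1: derive conn(b,a) via R2 from link(b,a)
round 1: derive conn(b,c) via R2 from link(b,c)
round 1: derive conn(c,b) via R2 from link(c,b)
round 1: derive conn(f,a) via R2 from link(f,a)
round 1: derive conn(f,e) via R2 from link(f,e)
round 1: derive conn(i,c) via R2 from link(i,c)
round 1: derive conn(i,i) via R2 from link(i,i)
round 1: derive conn(j,b) via R2 from link(j,b)
round 2: derive conn(b,b) via R3 from conn(b,c), link(c,b)
round 2: derive conn(b,g) via R3 from conn(b,a), link(a,g)
round 2: derive conn(c,a) via R3 from conn(c,b), link(b,a)
round 2: derive conn(c,c) via R3 from conn(c,b), link(b,c)
round 2: derive conn(f,g) via R3 from conn(f,a), link(a,g)
round 2: derive conn(i,b) via R3 from conn(i,c), link(c,b)
round 2: derive conn(j,a) via R3 from conn(j,b), link(b,a)
round 2: derive conn(j,c) via R3 from conn(j,b), link(b,c)
round 3: derive conn(c,g) via R3 from conn(c,a), link(a,g)
round 3: derive conn(i,a) via R3 from conn(i,b), link(b,a)
round 3: derive conn(j,g) via R3 from conn(j,a), link(a,g)
round 4: derive conn(i,g) via R3 from conn(i,a), link(a,g)

yes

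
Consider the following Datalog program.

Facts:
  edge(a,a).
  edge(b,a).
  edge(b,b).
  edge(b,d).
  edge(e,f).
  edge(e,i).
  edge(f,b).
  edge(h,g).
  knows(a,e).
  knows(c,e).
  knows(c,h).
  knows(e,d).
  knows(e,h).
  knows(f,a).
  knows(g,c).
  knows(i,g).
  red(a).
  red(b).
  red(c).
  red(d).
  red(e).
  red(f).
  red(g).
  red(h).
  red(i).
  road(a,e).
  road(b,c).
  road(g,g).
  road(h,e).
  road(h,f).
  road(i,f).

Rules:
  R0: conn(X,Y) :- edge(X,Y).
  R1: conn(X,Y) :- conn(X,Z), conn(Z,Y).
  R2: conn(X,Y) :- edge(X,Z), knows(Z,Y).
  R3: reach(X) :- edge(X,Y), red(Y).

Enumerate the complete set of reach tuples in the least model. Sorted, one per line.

reach(a)
reach(b)
reach(e)
reach(f)
reach(h)

round 1: derive reach(a) via R3 from edge(a,a), red(a)
round 1: derive reach(b) via R3 from edge(b,a), red(a)
round 1: derive reach(e) via R3 from edge(e,f), red(f)
round 1: derive reach(f) via R3 from edge(f,b), red(b)
round 1: derive reach(h) via R3 from edge(h,g), red(g)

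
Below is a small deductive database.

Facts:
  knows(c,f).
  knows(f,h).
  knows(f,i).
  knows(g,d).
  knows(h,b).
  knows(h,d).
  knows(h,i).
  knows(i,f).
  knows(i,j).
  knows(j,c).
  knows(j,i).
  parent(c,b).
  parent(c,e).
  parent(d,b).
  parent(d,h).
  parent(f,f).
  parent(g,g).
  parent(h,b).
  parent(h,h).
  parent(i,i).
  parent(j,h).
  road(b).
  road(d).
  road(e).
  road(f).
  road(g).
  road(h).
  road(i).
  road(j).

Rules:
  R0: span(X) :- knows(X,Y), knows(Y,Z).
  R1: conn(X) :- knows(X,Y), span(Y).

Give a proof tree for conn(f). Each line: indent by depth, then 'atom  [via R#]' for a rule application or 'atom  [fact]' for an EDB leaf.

round 1: derive span(c) via R0 from knows(c,f), knows(f,h)
round 1: derive span(f) via R0 from knows(f,h), knows(h,b)
round 1: derive span(h) via R0 from knows(h,i), knows(i,f)
round 1: derive span(i) via R0 from knows(i,f), knows(f,h)
round 1: derive span(j) via R0 from knows(j,c), knows(c,f)
round 2: derive conn(c) via R1 from knows(c,f), span(f)
round 2: derive conn(f) via R1 from knows(f,h), span(h)
round 2: derive conn(h) via R1 from knows(h,i), span(i)
round 2: derive conn(i) via R1 from knows(i,f), span(f)
round 2: derive conn(j) via R1 from knows(j,c), span(c)

conn(f)  [via R1]
  knows(f,h)  [fact]
  span(h)  [via R0]
    knows(h,i)  [fact]
    knows(i,f)  [fact]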